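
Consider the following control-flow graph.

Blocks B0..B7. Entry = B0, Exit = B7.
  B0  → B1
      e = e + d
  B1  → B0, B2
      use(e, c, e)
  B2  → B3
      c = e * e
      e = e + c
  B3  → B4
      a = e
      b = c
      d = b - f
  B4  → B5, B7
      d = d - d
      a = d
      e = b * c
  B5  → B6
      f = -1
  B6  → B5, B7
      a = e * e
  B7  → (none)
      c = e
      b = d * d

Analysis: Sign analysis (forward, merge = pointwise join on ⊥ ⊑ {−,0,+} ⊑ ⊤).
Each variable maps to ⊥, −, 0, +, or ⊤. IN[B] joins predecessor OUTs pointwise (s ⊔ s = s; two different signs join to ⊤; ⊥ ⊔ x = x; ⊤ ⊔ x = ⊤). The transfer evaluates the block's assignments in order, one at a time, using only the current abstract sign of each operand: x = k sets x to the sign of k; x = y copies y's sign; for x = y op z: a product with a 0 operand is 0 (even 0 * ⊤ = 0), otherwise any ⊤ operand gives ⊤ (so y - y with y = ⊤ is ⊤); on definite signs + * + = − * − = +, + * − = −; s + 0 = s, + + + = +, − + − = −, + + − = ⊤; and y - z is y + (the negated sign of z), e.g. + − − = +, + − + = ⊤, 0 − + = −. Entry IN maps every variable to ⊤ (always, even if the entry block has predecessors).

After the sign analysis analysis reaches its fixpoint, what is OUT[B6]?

Answer: {a: ⊤, b: ⊤, c: ⊤, d: ⊤, e: ⊤, f: -}

Working:
Converged values:
  B0: | IN=(all ⊤) | OUT=(all ⊤)
  B1: | IN=(all ⊤) | OUT=(all ⊤)
  B2: | IN=(all ⊤) | OUT=(all ⊤)
  B3: | IN=(all ⊤) | OUT=(all ⊤)
  B4: | IN=(all ⊤) | OUT=(all ⊤)
  B5: | IN=(all ⊤) | OUT={f:-; rest ⊤}
  B6: | IN={f:-; rest ⊤} | OUT={f:-; rest ⊤}
  B7: | IN=(all ⊤) | OUT=(all ⊤)

Merge at B6: IN[B6] = OUT[B5] = {a: ⊤, b: ⊤, c: ⊤, d: ⊤, e: ⊤, f: -}
Applying B6's transfer function to that IN value gives OUT[B6] (row B6 above).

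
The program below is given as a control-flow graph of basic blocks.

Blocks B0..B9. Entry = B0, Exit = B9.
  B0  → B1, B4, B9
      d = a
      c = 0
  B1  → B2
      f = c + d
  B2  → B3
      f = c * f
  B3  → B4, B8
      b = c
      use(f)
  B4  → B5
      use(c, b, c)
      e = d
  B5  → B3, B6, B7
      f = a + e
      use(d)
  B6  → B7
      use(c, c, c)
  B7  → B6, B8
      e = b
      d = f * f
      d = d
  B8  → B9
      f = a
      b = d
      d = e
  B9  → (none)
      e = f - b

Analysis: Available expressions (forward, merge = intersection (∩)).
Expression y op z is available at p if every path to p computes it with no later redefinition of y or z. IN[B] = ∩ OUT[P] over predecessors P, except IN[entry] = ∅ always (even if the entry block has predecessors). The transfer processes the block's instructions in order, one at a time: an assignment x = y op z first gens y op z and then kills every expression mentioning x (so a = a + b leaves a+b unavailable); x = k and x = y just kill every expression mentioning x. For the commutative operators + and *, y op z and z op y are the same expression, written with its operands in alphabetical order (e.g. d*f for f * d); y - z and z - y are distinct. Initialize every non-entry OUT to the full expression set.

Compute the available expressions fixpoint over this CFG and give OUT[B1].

Per-block solution:
  B0:  IN={}  OUT={}
  B1:  IN={}  OUT={c+d}
  B2:  IN={c+d}  OUT={c+d}
  B3:  IN={}  OUT={}
  B4:  IN={}  OUT={}
  B5:  IN={}  OUT={a+e}
  B6:  IN={}  OUT={}
  B7:  IN={}  OUT={f*f}
  B8:  IN={}  OUT={}
  B9:  IN={}  OUT={f-b}

Merge at B1: IN[B1] = OUT[B0] = {}
Applying B1's transfer function to that IN value gives OUT[B1] (row B1 above).

Answer: {c+d}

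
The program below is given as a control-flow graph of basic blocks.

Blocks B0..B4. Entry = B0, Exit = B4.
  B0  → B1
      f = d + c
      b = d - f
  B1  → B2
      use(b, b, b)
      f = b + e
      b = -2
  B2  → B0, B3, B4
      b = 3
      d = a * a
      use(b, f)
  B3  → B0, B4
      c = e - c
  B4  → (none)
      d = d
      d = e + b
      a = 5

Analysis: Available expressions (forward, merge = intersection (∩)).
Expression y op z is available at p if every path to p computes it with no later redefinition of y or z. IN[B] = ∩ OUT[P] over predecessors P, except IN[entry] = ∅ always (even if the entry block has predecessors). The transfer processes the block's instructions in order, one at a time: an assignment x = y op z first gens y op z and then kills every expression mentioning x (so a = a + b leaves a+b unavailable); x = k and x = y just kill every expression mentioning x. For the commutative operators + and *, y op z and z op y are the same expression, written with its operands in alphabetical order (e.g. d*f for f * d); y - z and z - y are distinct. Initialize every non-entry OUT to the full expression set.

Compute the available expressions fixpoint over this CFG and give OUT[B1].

Answer: {c+d}

Derivation:
Per-block solution:
  B0:   IN={}   OUT={c+d, d-f}
  B1:   IN={c+d, d-f}   OUT={c+d}
  B2:   IN={c+d}   OUT={a*a}
  B3:   IN={a*a}   OUT={a*a}
  B4:   IN={a*a}   OUT={b+e}

Merge at B1: IN[B1] = OUT[B0] = {c+d, d-f}
Applying B1's transfer function to that IN value gives OUT[B1] (row B1 above).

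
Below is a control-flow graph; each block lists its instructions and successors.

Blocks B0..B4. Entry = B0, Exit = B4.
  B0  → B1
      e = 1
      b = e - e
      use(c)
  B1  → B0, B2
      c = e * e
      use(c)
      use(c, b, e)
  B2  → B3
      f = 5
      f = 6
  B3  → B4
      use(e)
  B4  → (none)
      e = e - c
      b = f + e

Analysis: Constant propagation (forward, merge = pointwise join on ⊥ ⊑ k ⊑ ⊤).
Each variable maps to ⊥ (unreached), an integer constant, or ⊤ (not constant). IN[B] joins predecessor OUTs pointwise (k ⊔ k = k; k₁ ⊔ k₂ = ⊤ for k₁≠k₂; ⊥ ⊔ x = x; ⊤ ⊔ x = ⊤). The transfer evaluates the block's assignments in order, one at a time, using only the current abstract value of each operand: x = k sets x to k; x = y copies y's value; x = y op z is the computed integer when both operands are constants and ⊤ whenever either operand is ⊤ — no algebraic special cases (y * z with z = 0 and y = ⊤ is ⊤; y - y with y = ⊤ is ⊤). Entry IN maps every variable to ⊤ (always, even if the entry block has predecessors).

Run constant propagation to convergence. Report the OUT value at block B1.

Fixpoint table:
  B0:  IN=(all ⊤)  OUT={b:0, e:1; rest ⊤}
  B1:  IN={b:0, e:1; rest ⊤}  OUT={b:0, c:1, e:1; rest ⊤}
  B2:  IN={b:0, c:1, e:1; rest ⊤}  OUT={b:0, c:1, e:1, f:6; rest ⊤}
  B3:  IN={b:0, c:1, e:1, f:6; rest ⊤}  OUT={b:0, c:1, e:1, f:6; rest ⊤}
  B4:  IN={b:0, c:1, e:1, f:6; rest ⊤}  OUT={b:6, c:1, e:0, f:6; rest ⊤}

Merge at B1: IN[B1] = OUT[B0] = {a: ⊤, b: 0, c: ⊤, d: ⊤, e: 1, f: ⊤}
Applying B1's transfer function to that IN value gives OUT[B1] (row B1 above).

Answer: {a: ⊤, b: 0, c: 1, d: ⊤, e: 1, f: ⊤}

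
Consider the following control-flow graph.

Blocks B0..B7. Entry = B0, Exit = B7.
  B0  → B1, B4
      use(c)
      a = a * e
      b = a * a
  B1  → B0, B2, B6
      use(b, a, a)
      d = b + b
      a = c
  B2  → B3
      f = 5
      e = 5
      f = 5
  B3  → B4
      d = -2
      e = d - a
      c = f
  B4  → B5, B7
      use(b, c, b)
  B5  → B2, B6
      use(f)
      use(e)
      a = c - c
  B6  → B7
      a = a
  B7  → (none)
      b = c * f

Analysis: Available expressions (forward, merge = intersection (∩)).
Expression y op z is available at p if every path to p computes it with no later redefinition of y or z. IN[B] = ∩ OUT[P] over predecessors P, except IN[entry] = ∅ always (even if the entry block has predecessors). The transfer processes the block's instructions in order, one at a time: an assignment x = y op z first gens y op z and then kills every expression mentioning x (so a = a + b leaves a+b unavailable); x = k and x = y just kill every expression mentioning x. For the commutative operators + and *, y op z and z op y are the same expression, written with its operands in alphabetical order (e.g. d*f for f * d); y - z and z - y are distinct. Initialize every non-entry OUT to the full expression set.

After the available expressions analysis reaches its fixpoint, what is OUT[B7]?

Answer: {c*f}

Derivation:
Fixpoint table:
  B0:  IN={}  OUT={a*a}
  B1:  IN={a*a}  OUT={b+b}
  B2:  IN={}  OUT={}
  B3:  IN={}  OUT={d-a}
  B4:  IN={}  OUT={}
  B5:  IN={}  OUT={c-c}
  B6:  IN={}  OUT={}
  B7:  IN={}  OUT={c*f}

Merge at B7: IN[B7] = OUT[B4] ∩ OUT[B6] = {}
Applying B7's transfer function to that IN value gives OUT[B7] (row B7 above).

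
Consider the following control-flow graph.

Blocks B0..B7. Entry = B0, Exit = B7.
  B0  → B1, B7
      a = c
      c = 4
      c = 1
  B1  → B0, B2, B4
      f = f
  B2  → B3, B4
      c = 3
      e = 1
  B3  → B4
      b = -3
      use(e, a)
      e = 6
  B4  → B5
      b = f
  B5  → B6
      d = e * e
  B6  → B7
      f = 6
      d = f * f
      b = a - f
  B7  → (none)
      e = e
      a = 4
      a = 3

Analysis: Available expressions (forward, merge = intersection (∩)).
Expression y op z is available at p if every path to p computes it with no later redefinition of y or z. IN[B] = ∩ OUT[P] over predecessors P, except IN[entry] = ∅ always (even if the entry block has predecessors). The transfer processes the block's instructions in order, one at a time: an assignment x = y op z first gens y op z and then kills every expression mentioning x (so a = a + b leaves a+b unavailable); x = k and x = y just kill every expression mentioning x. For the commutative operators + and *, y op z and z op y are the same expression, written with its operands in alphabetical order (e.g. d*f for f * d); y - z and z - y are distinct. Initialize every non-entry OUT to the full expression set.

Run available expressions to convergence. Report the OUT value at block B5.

Converged values:
  B0: | IN={} | OUT={}
  B1: | IN={} | OUT={}
  B2: | IN={} | OUT={}
  B3: | IN={} | OUT={}
  B4: | IN={} | OUT={}
  B5: | IN={} | OUT={e*e}
  B6: | IN={e*e} | OUT={a-f, e*e, f*f}
  B7: | IN={} | OUT={}

Merge at B5: IN[B5] = OUT[B4] = {}
Applying B5's transfer function to that IN value gives OUT[B5] (row B5 above).

Answer: {e*e}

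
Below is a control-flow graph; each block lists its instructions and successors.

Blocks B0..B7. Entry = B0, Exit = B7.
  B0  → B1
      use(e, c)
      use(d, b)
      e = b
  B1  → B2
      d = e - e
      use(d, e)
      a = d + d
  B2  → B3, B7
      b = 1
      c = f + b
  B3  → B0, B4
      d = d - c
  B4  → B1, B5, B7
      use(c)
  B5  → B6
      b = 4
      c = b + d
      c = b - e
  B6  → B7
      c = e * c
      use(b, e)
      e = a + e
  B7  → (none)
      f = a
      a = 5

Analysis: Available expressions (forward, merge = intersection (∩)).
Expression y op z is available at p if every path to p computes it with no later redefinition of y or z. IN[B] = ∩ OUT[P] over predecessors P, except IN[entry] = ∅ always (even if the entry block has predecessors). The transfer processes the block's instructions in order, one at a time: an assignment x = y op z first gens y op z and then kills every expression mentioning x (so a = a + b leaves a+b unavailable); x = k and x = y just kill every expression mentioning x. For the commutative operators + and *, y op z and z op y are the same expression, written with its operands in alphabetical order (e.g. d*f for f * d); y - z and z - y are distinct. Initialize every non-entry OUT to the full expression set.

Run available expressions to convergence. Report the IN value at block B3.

Answer: {b+f, d+d, e-e}

Trace:
Per-block solution:
  B0:  IN={}  OUT={}
  B1:  IN={}  OUT={d+d, e-e}
  B2:  IN={d+d, e-e}  OUT={b+f, d+d, e-e}
  B3:  IN={b+f, d+d, e-e}  OUT={b+f, e-e}
  B4:  IN={b+f, e-e}  OUT={b+f, e-e}
  B5:  IN={b+f, e-e}  OUT={b+d, b-e, e-e}
  B6:  IN={b+d, b-e, e-e}  OUT={b+d}
  B7:  IN={}  OUT={}

Merge at B3: IN[B3] = OUT[B2] = {b+f, d+d, e-e}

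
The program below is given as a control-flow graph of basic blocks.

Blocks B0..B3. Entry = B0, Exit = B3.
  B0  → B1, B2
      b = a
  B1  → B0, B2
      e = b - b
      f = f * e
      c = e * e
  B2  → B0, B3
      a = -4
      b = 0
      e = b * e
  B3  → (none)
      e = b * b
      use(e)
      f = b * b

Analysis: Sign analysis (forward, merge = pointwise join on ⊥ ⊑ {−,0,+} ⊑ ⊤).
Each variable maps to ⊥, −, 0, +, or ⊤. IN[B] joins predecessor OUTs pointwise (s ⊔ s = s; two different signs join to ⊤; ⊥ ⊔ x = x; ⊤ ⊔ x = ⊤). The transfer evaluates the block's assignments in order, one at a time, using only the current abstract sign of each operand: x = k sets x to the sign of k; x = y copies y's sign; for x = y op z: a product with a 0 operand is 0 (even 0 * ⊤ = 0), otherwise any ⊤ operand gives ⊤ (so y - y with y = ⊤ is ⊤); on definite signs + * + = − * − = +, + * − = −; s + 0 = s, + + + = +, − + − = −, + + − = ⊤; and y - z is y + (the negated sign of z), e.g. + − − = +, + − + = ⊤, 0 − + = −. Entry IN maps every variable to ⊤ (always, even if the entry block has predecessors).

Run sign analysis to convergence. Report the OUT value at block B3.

Converged values:
  B0: | IN=(all ⊤) | OUT=(all ⊤)
  B1: | IN=(all ⊤) | OUT=(all ⊤)
  B2: | IN=(all ⊤) | OUT={a:-, b:0, e:0; rest ⊤}
  B3: | IN={a:-, b:0, e:0; rest ⊤} | OUT={a:-, b:0, e:0, f:0; rest ⊤}

Merge at B3: IN[B3] = OUT[B2] = {a: -, b: 0, c: ⊤, d: ⊤, e: 0, f: ⊤}
Applying B3's transfer function to that IN value gives OUT[B3] (row B3 above).

Answer: {a: -, b: 0, c: ⊤, d: ⊤, e: 0, f: 0}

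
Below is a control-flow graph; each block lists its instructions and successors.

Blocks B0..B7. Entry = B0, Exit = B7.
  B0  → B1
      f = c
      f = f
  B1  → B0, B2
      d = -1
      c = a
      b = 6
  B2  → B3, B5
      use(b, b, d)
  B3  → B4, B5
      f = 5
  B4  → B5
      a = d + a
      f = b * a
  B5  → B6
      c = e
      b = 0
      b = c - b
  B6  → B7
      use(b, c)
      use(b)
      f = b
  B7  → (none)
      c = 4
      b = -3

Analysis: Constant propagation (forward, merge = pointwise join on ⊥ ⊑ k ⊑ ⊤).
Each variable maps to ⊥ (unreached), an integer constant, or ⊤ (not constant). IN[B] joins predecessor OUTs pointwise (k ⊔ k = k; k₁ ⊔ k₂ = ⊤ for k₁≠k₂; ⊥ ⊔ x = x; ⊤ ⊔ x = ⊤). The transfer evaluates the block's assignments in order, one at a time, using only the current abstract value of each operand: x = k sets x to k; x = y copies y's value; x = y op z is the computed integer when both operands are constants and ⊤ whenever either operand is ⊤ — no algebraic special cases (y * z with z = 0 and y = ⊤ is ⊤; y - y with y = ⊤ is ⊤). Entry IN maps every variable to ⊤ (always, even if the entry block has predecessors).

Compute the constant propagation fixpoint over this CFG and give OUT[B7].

Answer: {a: ⊤, b: -3, c: 4, d: -1, e: ⊤, f: ⊤}

Trace:
Per-block solution:
  B0: | IN=(all ⊤) | OUT=(all ⊤)
  B1: | IN=(all ⊤) | OUT={b:6, d:-1; rest ⊤}
  B2: | IN={b:6, d:-1; rest ⊤} | OUT={b:6, d:-1; rest ⊤}
  B3: | IN={b:6, d:-1; rest ⊤} | OUT={b:6, d:-1, f:5; rest ⊤}
  B4: | IN={b:6, d:-1, f:5; rest ⊤} | OUT={b:6, d:-1; rest ⊤}
  B5: | IN={b:6, d:-1; rest ⊤} | OUT={d:-1; rest ⊤}
  B6: | IN={d:-1; rest ⊤} | OUT={d:-1; rest ⊤}
  B7: | IN={d:-1; rest ⊤} | OUT={b:-3, c:4, d:-1; rest ⊤}

Merge at B7: IN[B7] = OUT[B6] = {a: ⊤, b: ⊤, c: ⊤, d: -1, e: ⊤, f: ⊤}
Applying B7's transfer function to that IN value gives OUT[B7] (row B7 above).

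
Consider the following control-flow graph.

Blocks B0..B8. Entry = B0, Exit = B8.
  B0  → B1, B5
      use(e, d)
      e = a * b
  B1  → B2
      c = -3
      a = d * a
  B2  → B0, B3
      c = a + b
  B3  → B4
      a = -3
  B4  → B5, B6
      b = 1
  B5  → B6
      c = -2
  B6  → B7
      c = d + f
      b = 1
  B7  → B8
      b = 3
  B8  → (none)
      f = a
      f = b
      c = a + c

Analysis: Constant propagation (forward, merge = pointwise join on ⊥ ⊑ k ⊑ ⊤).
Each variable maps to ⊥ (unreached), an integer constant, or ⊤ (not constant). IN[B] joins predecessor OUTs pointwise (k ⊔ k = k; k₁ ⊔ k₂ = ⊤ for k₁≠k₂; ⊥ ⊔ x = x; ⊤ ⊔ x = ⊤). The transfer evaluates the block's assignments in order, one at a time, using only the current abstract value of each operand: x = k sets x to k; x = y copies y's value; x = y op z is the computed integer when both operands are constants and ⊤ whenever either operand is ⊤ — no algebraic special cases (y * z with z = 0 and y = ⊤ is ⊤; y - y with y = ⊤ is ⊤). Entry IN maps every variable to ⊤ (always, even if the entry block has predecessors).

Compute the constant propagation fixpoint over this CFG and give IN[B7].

Answer: {a: ⊤, b: 1, c: ⊤, d: ⊤, e: ⊤, f: ⊤}

Trace:
Fixpoint table:
  B0:  IN=(all ⊤)  OUT=(all ⊤)
  B1:  IN=(all ⊤)  OUT={c:-3; rest ⊤}
  B2:  IN={c:-3; rest ⊤}  OUT=(all ⊤)
  B3:  IN=(all ⊤)  OUT={a:-3; rest ⊤}
  B4:  IN={a:-3; rest ⊤}  OUT={a:-3, b:1; rest ⊤}
  B5:  IN=(all ⊤)  OUT={c:-2; rest ⊤}
  B6:  IN=(all ⊤)  OUT={b:1; rest ⊤}
  B7:  IN={b:1; rest ⊤}  OUT={b:3; rest ⊤}
  B8:  IN={b:3; rest ⊤}  OUT={b:3, f:3; rest ⊤}

Merge at B7: IN[B7] = OUT[B6] = {a: ⊤, b: 1, c: ⊤, d: ⊤, e: ⊤, f: ⊤}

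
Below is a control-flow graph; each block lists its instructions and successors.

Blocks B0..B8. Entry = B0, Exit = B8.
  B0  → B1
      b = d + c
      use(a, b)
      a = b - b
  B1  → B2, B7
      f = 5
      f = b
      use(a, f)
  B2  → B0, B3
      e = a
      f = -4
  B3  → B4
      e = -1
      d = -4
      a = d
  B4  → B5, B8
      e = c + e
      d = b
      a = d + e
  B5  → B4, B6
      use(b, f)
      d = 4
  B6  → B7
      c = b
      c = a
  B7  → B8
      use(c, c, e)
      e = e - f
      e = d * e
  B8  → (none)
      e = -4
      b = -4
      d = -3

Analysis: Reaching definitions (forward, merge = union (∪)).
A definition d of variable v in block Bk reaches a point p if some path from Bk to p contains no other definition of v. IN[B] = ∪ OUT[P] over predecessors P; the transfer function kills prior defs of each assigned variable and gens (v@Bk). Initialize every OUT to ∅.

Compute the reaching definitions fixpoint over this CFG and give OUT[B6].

Answer: {a@B4, b@B0, c@B6, d@B5, e@B4, f@B2}

Working:
Fixpoint table:
  B0:  IN={a@B0, b@B0, e@B2, f@B2}  OUT={a@B0, b@B0, e@B2, f@B2}
  B1:  IN={a@B0, b@B0, e@B2, f@B2}  OUT={a@B0, b@B0, e@B2, f@B1}
  B2:  IN={a@B0, b@B0, e@B2, f@B1}  OUT={a@B0, b@B0, e@B2, f@B2}
  B3:  IN={a@B0, b@B0, e@B2, f@B2}  OUT={a@B3, b@B0, d@B3, e@B3, f@B2}
  B4:  IN={a@B3, a@B4, b@B0, d@B3, d@B5, e@B3, e@B4, f@B2}  OUT={a@B4, b@B0, d@B4, e@B4, f@B2}
  B5:  IN={a@B4, b@B0, d@B4, e@B4, f@B2}  OUT={a@B4, b@B0, d@B5, e@B4, f@B2}
  B6:  IN={a@B4, b@B0, d@B5, e@B4, f@B2}  OUT={a@B4, b@B0, c@B6, d@B5, e@B4, f@B2}
  B7:  IN={a@B0, a@B4, b@B0, c@B6, d@B5, e@B2, e@B4, f@B1, f@B2}  OUT={a@B0, a@B4, b@B0, c@B6, d@B5, e@B7, f@B1, f@B2}
  B8:  IN={a@B0, a@B4, b@B0, c@B6, d@B4, d@B5, e@B4, e@B7, f@B1, f@B2}  OUT={a@B0, a@B4, b@B8, c@B6, d@B8, e@B8, f@B1, f@B2}

Merge at B6: IN[B6] = OUT[B5] = {a@B4, b@B0, d@B5, e@B4, f@B2}
Applying B6's transfer function to that IN value gives OUT[B6] (row B6 above).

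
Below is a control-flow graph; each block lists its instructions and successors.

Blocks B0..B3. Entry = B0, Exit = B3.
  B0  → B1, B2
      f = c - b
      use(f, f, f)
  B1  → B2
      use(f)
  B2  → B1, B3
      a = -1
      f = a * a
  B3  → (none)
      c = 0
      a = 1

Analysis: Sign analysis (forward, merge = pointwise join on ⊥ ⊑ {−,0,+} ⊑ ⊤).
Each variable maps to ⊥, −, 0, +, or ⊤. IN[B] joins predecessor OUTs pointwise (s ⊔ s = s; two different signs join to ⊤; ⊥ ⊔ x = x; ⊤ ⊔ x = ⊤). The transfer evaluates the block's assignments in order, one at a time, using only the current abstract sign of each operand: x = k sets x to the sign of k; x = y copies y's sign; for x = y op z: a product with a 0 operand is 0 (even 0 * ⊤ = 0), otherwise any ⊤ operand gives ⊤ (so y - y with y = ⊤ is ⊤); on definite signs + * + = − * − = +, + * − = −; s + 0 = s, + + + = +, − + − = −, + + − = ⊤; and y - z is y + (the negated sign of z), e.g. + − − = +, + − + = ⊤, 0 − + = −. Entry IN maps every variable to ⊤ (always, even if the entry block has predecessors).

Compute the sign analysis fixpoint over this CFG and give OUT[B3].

Answer: {a: +, b: ⊤, c: 0, d: ⊤, e: ⊤, f: +}

Working:
Per-block solution:
  B0: | IN=(all ⊤) | OUT=(all ⊤)
  B1: | IN=(all ⊤) | OUT=(all ⊤)
  B2: | IN=(all ⊤) | OUT={a:-, f:+; rest ⊤}
  B3: | IN={a:-, f:+; rest ⊤} | OUT={a:+, c:0, f:+; rest ⊤}

Merge at B3: IN[B3] = OUT[B2] = {a: -, b: ⊤, c: ⊤, d: ⊤, e: ⊤, f: +}
Applying B3's transfer function to that IN value gives OUT[B3] (row B3 above).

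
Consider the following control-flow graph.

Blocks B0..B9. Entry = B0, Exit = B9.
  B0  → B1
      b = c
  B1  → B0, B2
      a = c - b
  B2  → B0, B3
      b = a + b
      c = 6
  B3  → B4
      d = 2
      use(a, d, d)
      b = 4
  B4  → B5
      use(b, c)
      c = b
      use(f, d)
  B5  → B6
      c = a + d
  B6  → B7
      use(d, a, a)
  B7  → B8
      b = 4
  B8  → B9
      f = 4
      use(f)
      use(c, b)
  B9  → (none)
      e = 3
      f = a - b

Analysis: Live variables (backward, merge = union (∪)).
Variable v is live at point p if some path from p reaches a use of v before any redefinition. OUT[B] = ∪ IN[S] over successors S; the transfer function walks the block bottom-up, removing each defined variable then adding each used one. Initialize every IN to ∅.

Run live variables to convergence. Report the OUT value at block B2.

Fixpoint table:
  B0:   IN={c, f}   OUT={b, c, f}
  B1:   IN={b, c, f}   OUT={a, b, c, f}
  B2:   IN={a, b, f}   OUT={a, c, f}
  B3:   IN={a, c, f}   OUT={a, b, c, d, f}
  B4:   IN={a, b, c, d, f}   OUT={a, d}
  B5:   IN={a, d}   OUT={a, c, d}
  B6:   IN={a, c, d}   OUT={a, c}
  B7:   IN={a, c}   OUT={a, b, c}
  B8:   IN={a, b, c}   OUT={a, b}
  B9:   IN={a, b}   OUT={}

Merge at B2: OUT[B2] = IN[B0] ⊔ IN[B3] = {a, c, f}

Answer: {a, c, f}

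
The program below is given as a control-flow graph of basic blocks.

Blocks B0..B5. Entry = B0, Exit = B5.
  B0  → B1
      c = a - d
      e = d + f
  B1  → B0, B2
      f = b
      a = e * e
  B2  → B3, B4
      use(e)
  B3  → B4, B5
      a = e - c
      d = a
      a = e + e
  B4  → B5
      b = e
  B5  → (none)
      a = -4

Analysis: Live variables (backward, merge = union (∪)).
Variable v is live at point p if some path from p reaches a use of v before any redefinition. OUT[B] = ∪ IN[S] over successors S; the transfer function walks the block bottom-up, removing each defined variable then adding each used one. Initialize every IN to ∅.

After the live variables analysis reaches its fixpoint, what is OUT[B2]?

Fixpoint table:
  B0:  IN={a, b, d, f}  OUT={b, c, d, e}
  B1:  IN={b, c, d, e}  OUT={a, b, c, d, e, f}
  B2:  IN={c, e}  OUT={c, e}
  B3:  IN={c, e}  OUT={e}
  B4:  IN={e}  OUT={}
  B5:  IN={}  OUT={}

Merge at B2: OUT[B2] = IN[B3] ⊔ IN[B4] = {c, e}

Answer: {c, e}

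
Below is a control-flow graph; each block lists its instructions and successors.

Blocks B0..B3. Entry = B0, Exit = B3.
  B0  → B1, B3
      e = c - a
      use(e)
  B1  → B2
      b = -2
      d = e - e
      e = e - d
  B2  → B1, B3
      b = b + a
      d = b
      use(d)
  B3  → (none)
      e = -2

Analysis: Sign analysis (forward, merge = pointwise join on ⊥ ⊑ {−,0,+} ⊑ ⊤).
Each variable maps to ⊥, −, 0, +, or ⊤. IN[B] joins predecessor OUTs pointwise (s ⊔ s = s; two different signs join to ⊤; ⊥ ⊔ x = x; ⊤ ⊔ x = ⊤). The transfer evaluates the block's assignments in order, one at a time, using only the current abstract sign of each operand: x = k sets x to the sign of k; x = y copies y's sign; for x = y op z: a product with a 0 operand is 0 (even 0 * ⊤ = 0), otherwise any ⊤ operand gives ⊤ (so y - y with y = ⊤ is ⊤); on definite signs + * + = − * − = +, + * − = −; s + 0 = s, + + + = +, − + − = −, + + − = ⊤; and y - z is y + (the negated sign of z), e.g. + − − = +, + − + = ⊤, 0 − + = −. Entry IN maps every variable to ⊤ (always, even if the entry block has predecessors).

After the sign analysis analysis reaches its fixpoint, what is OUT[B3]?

Answer: {a: ⊤, b: ⊤, c: ⊤, d: ⊤, e: -, f: ⊤}

Derivation:
Fixpoint table:
  B0:   IN=(all ⊤)   OUT=(all ⊤)
  B1:   IN=(all ⊤)   OUT={b:-; rest ⊤}
  B2:   IN={b:-; rest ⊤}   OUT=(all ⊤)
  B3:   IN=(all ⊤)   OUT={e:-; rest ⊤}

Merge at B3: IN[B3] = OUT[B0] ⊔ OUT[B2] = {a: ⊤, b: ⊤, c: ⊤, d: ⊤, e: ⊤, f: ⊤}
Applying B3's transfer function to that IN value gives OUT[B3] (row B3 above).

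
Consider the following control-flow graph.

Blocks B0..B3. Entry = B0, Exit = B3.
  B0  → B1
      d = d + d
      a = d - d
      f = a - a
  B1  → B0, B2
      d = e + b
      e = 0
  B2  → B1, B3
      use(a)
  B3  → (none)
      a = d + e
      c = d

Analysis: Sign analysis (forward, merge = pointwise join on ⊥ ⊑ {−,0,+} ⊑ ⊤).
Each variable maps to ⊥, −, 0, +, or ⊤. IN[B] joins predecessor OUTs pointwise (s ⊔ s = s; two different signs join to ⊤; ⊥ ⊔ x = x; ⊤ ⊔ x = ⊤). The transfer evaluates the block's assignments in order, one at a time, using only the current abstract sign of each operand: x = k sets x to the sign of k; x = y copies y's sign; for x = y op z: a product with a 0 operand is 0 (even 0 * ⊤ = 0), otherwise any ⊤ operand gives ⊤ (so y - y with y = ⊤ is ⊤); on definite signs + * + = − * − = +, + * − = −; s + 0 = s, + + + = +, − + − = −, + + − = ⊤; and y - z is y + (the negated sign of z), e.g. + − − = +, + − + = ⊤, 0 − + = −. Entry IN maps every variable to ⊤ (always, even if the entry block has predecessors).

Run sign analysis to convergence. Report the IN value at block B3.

Answer: {a: ⊤, b: ⊤, c: ⊤, d: ⊤, e: 0, f: ⊤}

Derivation:
Converged values:
  B0: | IN=(all ⊤) | OUT=(all ⊤)
  B1: | IN=(all ⊤) | OUT={e:0; rest ⊤}
  B2: | IN={e:0; rest ⊤} | OUT={e:0; rest ⊤}
  B3: | IN={e:0; rest ⊤} | OUT={e:0; rest ⊤}

Merge at B3: IN[B3] = OUT[B2] = {a: ⊤, b: ⊤, c: ⊤, d: ⊤, e: 0, f: ⊤}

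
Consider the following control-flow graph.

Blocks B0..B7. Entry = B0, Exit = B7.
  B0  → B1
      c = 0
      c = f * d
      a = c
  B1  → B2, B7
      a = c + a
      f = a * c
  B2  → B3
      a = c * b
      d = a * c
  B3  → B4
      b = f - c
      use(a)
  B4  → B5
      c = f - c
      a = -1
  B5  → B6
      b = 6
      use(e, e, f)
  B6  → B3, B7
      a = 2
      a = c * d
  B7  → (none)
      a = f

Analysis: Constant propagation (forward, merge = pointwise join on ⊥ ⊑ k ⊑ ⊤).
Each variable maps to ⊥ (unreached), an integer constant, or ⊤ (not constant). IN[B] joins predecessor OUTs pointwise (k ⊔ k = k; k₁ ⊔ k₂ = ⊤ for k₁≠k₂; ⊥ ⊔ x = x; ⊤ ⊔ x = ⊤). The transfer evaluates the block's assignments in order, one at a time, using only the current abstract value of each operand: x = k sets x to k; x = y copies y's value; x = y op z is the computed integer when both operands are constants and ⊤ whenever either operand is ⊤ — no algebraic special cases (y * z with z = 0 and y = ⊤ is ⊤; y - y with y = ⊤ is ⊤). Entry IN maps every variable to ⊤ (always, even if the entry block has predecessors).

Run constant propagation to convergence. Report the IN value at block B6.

Fixpoint table:
  B0:   IN=(all ⊤)   OUT=(all ⊤)
  B1:   IN=(all ⊤)   OUT=(all ⊤)
  B2:   IN=(all ⊤)   OUT=(all ⊤)
  B3:   IN=(all ⊤)   OUT=(all ⊤)
  B4:   IN=(all ⊤)   OUT={a:-1; rest ⊤}
  B5:   IN={a:-1; rest ⊤}   OUT={a:-1, b:6; rest ⊤}
  B6:   IN={a:-1, b:6; rest ⊤}   OUT={b:6; rest ⊤}
  B7:   IN=(all ⊤)   OUT=(all ⊤)

Merge at B6: IN[B6] = OUT[B5] = {a: -1, b: 6, c: ⊤, d: ⊤, e: ⊤, f: ⊤}

Answer: {a: -1, b: 6, c: ⊤, d: ⊤, e: ⊤, f: ⊤}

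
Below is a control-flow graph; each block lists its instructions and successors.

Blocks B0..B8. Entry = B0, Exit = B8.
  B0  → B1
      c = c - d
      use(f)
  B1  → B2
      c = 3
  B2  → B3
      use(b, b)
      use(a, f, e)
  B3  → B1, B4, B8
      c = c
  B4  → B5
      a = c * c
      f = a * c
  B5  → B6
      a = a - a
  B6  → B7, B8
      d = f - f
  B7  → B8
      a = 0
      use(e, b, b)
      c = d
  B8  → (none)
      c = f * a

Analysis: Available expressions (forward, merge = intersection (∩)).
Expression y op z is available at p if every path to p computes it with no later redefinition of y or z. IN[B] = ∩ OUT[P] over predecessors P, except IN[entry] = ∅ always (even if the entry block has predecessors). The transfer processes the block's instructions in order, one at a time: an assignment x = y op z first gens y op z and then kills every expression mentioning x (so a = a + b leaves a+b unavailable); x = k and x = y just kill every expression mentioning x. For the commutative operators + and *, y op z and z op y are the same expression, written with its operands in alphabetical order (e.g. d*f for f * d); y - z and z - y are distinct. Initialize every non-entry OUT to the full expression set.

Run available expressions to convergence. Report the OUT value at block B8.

Fixpoint table:
  B0:   IN={}   OUT={}
  B1:   IN={}   OUT={}
  B2:   IN={}   OUT={}
  B3:   IN={}   OUT={}
  B4:   IN={}   OUT={a*c, c*c}
  B5:   IN={a*c, c*c}   OUT={c*c}
  B6:   IN={c*c}   OUT={c*c, f-f}
  B7:   IN={c*c, f-f}   OUT={f-f}
  B8:   IN={}   OUT={a*f}

Merge at B8: IN[B8] = OUT[B3] ∩ OUT[B6] ∩ OUT[B7] = {}
Applying B8's transfer function to that IN value gives OUT[B8] (row B8 above).

Answer: {a*f}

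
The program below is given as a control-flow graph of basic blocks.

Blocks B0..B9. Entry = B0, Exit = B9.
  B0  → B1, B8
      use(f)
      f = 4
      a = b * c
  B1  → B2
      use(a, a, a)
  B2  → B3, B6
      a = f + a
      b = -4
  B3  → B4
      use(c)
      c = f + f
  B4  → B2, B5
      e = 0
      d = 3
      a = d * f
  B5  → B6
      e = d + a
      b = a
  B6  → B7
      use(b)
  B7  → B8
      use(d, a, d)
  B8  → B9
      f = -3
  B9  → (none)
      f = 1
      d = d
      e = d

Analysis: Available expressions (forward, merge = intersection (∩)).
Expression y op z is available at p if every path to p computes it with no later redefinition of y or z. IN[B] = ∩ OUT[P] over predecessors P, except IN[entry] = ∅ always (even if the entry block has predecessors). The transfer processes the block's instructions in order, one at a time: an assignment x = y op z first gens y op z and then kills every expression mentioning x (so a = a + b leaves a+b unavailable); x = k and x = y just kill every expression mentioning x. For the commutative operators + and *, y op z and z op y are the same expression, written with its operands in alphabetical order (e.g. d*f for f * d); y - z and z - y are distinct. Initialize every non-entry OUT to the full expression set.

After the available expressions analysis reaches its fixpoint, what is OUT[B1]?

Answer: {b*c}

Derivation:
Converged values:
  B0:   IN={}   OUT={b*c}
  B1:   IN={b*c}   OUT={b*c}
  B2:   IN={}   OUT={}
  B3:   IN={}   OUT={f+f}
  B4:   IN={f+f}   OUT={d*f, f+f}
  B5:   IN={d*f, f+f}   OUT={a+d, d*f, f+f}
  B6:   IN={}   OUT={}
  B7:   IN={}   OUT={}
  B8:   IN={}   OUT={}
  B9:   IN={}   OUT={}

Merge at B1: IN[B1] = OUT[B0] = {b*c}
Applying B1's transfer function to that IN value gives OUT[B1] (row B1 above).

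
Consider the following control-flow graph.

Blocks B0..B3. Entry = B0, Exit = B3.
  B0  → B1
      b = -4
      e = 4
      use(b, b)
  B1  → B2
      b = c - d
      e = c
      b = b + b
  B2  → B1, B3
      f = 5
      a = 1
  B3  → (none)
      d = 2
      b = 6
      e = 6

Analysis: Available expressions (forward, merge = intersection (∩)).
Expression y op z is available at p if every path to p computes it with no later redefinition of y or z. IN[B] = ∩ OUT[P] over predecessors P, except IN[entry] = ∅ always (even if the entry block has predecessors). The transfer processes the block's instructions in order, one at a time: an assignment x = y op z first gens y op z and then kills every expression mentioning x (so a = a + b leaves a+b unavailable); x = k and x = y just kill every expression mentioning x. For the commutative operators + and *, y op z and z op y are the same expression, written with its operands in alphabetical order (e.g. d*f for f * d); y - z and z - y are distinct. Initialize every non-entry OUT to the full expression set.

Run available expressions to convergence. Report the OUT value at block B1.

Fixpoint table:
  B0: | IN={} | OUT={}
  B1: | IN={} | OUT={c-d}
  B2: | IN={c-d} | OUT={c-d}
  B3: | IN={c-d} | OUT={}

Merge at B1: IN[B1] = OUT[B0] ∩ OUT[B2] = {}
Applying B1's transfer function to that IN value gives OUT[B1] (row B1 above).

Answer: {c-d}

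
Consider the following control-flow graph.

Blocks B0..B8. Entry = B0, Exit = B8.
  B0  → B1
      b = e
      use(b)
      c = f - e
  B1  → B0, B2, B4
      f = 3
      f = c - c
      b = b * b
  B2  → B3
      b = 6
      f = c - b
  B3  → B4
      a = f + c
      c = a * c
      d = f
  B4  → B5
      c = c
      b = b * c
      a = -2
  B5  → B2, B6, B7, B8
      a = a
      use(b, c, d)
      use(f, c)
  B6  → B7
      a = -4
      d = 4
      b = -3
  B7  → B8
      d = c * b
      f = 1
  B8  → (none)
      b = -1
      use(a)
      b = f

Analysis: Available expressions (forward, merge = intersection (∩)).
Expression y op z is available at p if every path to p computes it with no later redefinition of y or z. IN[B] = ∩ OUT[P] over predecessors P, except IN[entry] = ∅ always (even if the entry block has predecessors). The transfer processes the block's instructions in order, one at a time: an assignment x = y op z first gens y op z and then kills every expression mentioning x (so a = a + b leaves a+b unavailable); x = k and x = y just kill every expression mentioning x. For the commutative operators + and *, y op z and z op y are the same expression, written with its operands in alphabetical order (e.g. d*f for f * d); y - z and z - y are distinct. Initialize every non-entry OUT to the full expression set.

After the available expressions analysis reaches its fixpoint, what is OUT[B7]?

Fixpoint table:
  B0:  IN={}  OUT={f-e}
  B1:  IN={f-e}  OUT={c-c}
  B2:  IN={}  OUT={c-b}
  B3:  IN={c-b}  OUT={}
  B4:  IN={}  OUT={}
  B5:  IN={}  OUT={}
  B6:  IN={}  OUT={}
  B7:  IN={}  OUT={b*c}
  B8:  IN={}  OUT={}

Merge at B7: IN[B7] = OUT[B5] ∩ OUT[B6] = {}
Applying B7's transfer function to that IN value gives OUT[B7] (row B7 above).

Answer: {b*c}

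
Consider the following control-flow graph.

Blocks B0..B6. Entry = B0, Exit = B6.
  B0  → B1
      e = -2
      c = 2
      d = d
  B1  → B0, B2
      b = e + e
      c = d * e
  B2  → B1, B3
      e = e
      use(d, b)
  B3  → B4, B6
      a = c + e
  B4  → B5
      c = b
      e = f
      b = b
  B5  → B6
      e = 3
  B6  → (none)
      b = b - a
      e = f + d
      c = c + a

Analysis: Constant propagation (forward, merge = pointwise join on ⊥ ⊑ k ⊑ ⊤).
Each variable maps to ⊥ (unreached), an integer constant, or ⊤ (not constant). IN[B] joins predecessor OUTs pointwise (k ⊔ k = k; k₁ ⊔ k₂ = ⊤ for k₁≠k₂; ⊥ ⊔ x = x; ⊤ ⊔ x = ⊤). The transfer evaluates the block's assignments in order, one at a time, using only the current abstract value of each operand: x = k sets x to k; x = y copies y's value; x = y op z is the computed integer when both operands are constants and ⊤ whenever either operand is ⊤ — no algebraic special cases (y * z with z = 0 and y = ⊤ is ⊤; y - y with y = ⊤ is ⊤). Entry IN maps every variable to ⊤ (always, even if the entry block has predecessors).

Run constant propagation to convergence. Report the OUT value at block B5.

Answer: {a: ⊤, b: -4, c: -4, d: ⊤, e: 3, f: ⊤}

Trace:
Per-block solution:
  B0: | IN=(all ⊤) | OUT={c:2, e:-2; rest ⊤}
  B1: | IN={e:-2; rest ⊤} | OUT={b:-4, e:-2; rest ⊤}
  B2: | IN={b:-4, e:-2; rest ⊤} | OUT={b:-4, e:-2; rest ⊤}
  B3: | IN={b:-4, e:-2; rest ⊤} | OUT={b:-4, e:-2; rest ⊤}
  B4: | IN={b:-4, e:-2; rest ⊤} | OUT={b:-4, c:-4; rest ⊤}
  B5: | IN={b:-4, c:-4; rest ⊤} | OUT={b:-4, c:-4, e:3; rest ⊤}
  B6: | IN={b:-4; rest ⊤} | OUT=(all ⊤)

Merge at B5: IN[B5] = OUT[B4] = {a: ⊤, b: -4, c: -4, d: ⊤, e: ⊤, f: ⊤}
Applying B5's transfer function to that IN value gives OUT[B5] (row B5 above).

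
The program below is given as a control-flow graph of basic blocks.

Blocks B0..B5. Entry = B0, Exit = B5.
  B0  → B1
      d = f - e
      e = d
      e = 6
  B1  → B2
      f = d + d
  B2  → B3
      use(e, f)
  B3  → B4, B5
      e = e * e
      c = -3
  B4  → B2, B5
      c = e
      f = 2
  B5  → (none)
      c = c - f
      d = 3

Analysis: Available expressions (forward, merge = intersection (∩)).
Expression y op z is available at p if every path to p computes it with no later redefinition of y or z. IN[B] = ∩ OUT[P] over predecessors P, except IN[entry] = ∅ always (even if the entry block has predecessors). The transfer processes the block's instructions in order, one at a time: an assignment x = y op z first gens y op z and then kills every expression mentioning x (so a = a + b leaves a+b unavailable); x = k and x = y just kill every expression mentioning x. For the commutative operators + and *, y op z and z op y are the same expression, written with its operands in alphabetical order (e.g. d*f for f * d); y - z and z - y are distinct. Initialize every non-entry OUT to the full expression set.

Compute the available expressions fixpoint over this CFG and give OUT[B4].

Answer: {d+d}

Trace:
Per-block solution:
  B0:  IN={}  OUT={}
  B1:  IN={}  OUT={d+d}
  B2:  IN={d+d}  OUT={d+d}
  B3:  IN={d+d}  OUT={d+d}
  B4:  IN={d+d}  OUT={d+d}
  B5:  IN={d+d}  OUT={}

Merge at B4: IN[B4] = OUT[B3] = {d+d}
Applying B4's transfer function to that IN value gives OUT[B4] (row B4 above).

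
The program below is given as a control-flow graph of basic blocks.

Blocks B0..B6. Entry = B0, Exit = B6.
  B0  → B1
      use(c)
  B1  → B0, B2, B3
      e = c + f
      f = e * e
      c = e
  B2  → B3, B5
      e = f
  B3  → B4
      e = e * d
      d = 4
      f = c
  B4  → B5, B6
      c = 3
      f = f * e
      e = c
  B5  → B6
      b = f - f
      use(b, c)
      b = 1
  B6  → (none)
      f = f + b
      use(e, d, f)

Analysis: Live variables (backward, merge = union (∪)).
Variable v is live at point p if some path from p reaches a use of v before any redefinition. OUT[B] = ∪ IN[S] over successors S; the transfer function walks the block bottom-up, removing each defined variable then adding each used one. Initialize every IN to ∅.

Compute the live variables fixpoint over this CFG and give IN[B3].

Answer: {b, c, d, e}

Trace:
Per-block solution:
  B0: | IN={b, c, d, f} | OUT={b, c, d, f}
  B1: | IN={b, c, d, f} | OUT={b, c, d, e, f}
  B2: | IN={b, c, d, f} | OUT={b, c, d, e, f}
  B3: | IN={b, c, d, e} | OUT={b, d, e, f}
  B4: | IN={b, d, e, f} | OUT={b, c, d, e, f}
  B5: | IN={c, d, e, f} | OUT={b, d, e, f}
  B6: | IN={b, d, e, f} | OUT={}

Merge at B3: OUT[B3] = IN[B4] = {b, d, e, f}
Applying B3's transfer function to that OUT value gives IN[B3] (row B3 above).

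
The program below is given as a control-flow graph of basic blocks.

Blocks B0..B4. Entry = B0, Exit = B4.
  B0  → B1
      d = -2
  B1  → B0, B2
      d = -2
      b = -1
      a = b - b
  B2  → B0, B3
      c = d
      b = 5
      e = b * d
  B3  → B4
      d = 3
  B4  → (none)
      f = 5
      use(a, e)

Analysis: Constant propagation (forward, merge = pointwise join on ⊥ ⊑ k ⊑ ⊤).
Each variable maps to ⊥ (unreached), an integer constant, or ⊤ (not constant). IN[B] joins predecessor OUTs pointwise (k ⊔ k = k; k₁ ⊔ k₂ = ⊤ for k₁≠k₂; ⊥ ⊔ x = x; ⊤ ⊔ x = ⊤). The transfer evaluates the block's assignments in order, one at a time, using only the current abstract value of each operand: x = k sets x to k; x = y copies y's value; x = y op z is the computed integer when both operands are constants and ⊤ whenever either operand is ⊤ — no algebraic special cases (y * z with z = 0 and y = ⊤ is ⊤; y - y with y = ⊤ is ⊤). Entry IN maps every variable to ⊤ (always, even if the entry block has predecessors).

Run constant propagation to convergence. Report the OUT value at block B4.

Fixpoint table:
  B0: | IN=(all ⊤) | OUT={d:-2; rest ⊤}
  B1: | IN={d:-2; rest ⊤} | OUT={a:0, b:-1, d:-2; rest ⊤}
  B2: | IN={a:0, b:-1, d:-2; rest ⊤} | OUT={a:0, b:5, c:-2, d:-2, e:-10; rest ⊤}
  B3: | IN={a:0, b:5, c:-2, d:-2, e:-10; rest ⊤} | OUT={a:0, b:5, c:-2, d:3, e:-10; rest ⊤}
  B4: | IN={a:0, b:5, c:-2, d:3, e:-10; rest ⊤} | OUT={a:0, b:5, c:-2, d:3, e:-10, f:5; rest ⊤}

Merge at B4: IN[B4] = OUT[B3] = {a: 0, b: 5, c: -2, d: 3, e: -10, f: ⊤}
Applying B4's transfer function to that IN value gives OUT[B4] (row B4 above).

Answer: {a: 0, b: 5, c: -2, d: 3, e: -10, f: 5}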